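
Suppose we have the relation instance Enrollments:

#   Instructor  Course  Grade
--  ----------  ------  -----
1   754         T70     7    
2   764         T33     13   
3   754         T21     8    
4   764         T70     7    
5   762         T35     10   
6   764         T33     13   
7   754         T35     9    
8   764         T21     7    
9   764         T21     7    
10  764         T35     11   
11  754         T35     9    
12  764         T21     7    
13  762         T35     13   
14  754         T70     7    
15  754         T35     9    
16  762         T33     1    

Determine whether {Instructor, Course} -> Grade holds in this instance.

No

(Instructor=754, Course=T70): rows 1, 14 → Grade = 7, 7 ✓
(Instructor=764, Course=T33): rows 2, 6 → Grade = 13, 13 ✓
(Instructor=754, Course=T21): row 3 → Grade = 8 ✓
(Instructor=764, Course=T70): row 4 → Grade = 7 ✓
(Instructor=762, Course=T35): rows 5, 13 → Grade takes values {10, 13} — violation
(Instructor=754, Course=T35): rows 7, 11, 15 → Grade = 9, 9, 9 ✓
(Instructor=764, Course=T21): rows 8, 9, 12 → Grade = 7, 7, 7 ✓
(Instructor=764, Course=T35): row 10 → Grade = 11 ✓
(Instructor=762, Course=T33): row 16 → Grade = 1 ✓
Two rows agree on {Instructor, Course} but differ on Grade, so {Instructor, Course} -> Grade does not hold.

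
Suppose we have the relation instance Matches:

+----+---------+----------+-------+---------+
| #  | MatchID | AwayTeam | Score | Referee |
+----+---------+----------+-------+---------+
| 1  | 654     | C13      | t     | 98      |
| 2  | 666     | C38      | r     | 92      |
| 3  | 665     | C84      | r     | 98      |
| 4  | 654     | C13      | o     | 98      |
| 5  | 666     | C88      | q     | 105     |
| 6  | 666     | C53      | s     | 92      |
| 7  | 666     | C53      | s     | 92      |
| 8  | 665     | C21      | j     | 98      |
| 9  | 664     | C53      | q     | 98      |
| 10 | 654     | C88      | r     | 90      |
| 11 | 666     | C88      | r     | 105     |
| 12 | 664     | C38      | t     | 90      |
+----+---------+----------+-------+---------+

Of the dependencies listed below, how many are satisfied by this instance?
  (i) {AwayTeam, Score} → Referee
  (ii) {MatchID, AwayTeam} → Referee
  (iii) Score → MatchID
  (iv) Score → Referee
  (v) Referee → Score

(i) {AwayTeam, Score} → Referee: (AwayTeam=C88, Score=r): rows 10, 11 → Referee takes values {90, 105} — violation — fails.
(ii) {MatchID, AwayTeam} → Referee: every LHS value maps to a single RHS value — holds.
(iii) Score → MatchID: Score=t: rows 1, 12 → MatchID takes values {654, 664} — violation; Score=r: rows 2, 3, 10, 11 → MatchID takes values {666, 665, 654} — violation; Score=q: rows 5, 9 → MatchID takes values {666, 664} — violation — fails.
(iv) Score → Referee: Score=t: rows 1, 12 → Referee takes values {98, 90} — violation; Score=r: rows 2, 3, 10, 11 → Referee takes values {92, 98, 90, 105} — violation; Score=q: rows 5, 9 → Referee takes values {105, 98} — violation — fails.
(v) Referee → Score: Referee=98: rows 1, 3, 4, 8, 9 → Score takes values {t, r, o, j, q} — violation; Referee=92: rows 2, 6, 7 → Score takes values {r, s} — violation; Referee=105: rows 5, 11 → Score takes values {q, r} — violation; Referee=90: rows 10, 12 → Score takes values {r, t} — violation — fails.
1 of the 5 dependencies holds.

1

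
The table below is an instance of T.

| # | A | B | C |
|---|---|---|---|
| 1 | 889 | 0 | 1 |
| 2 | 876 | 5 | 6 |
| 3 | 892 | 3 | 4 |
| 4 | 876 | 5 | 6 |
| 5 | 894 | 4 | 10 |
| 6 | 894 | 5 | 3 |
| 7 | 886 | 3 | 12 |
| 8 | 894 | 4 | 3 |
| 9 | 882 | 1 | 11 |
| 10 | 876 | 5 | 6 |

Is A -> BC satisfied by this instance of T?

A=889: row 1 → {B,C} = (0, 1) ✓
A=876: rows 2, 4, 10 → {B,C} = (5, 6), (5, 6), (5, 6) ✓
A=892: row 3 → {B,C} = (3, 4) ✓
A=894: rows 5, 6, 8 → {B,C} takes values {(4, 10), (5, 3), (4, 3)} — violation
A=886: row 7 → {B,C} = (3, 12) ✓
A=882: row 9 → {B,C} = (1, 11) ✓
Two rows agree on A but differ on BC, so A -> BC does not hold.

No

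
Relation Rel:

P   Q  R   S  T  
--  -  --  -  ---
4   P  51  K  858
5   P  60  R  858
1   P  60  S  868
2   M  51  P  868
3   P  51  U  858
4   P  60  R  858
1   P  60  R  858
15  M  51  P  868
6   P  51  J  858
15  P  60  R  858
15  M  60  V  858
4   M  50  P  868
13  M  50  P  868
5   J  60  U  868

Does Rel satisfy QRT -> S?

(Q=P, R=51, T=858): 3 rows → S takes values {K, U, J} — violation
(Q=P, R=60, T=858): 4 rows → S = R, R, R, R ✓
(Q=P, R=60, T=868): 1 row → S = S ✓
(Q=M, R=51, T=868): 2 rows → S = P, P ✓
(Q=M, R=60, T=858): 1 row → S = V ✓
(Q=M, R=50, T=868): 2 rows → S = P, P ✓
(Q=J, R=60, T=868): 1 row → S = U ✓
Two rows agree on QRT but differ on S, so QRT -> S does not hold.

No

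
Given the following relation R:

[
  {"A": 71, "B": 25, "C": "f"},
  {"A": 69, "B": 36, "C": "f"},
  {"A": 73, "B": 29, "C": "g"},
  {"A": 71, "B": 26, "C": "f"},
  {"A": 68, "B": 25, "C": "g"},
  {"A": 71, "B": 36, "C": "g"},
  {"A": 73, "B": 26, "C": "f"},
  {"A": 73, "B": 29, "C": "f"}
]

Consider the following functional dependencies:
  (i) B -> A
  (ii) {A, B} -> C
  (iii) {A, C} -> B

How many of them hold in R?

0

(i) B -> A: B=25: 2 rows → A takes values {71, 68} — violation; B=36: 2 rows → A takes values {69, 71} — violation; B=26: 2 rows → A takes values {71, 73} — violation — fails.
(ii) {A, B} -> C: (A=73, B=29): 2 rows → C takes values {g, f} — violation — fails.
(iii) {A, C} -> B: (A=71, C=f): 2 rows → B takes values {25, 26} — violation; (A=73, C=f): 2 rows → B takes values {26, 29} — violation — fails.
None of the 3 dependencies hold.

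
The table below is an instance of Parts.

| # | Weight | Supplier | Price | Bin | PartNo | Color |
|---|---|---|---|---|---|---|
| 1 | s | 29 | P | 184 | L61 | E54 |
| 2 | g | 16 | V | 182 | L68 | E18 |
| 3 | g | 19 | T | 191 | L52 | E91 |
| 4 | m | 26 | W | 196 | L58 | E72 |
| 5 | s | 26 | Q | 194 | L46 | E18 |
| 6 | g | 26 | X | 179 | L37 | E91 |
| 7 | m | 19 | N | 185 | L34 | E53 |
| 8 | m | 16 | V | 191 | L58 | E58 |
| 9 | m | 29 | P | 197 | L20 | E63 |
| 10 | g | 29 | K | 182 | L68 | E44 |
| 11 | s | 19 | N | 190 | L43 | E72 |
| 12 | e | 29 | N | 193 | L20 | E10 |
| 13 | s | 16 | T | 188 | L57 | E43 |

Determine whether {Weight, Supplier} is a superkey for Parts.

Yes

All 13 rows have distinct {Weight, Supplier} values, so {Weight, Supplier} → (all attributes) holds and {Weight, Supplier} is a superkey.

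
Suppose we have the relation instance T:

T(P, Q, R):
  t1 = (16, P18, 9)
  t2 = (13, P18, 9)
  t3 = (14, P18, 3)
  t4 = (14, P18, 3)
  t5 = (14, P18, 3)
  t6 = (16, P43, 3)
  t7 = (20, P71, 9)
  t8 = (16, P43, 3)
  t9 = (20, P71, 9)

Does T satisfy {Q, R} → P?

No

(Q=P18, R=9): rows 1, 2 → P takes values {16, 13} — violation
(Q=P18, R=3): rows 3, 4, 5 → P = 14, 14, 14 ✓
(Q=P43, R=3): rows 6, 8 → P = 16, 16 ✓
(Q=P71, R=9): rows 7, 9 → P = 20, 20 ✓
Two rows agree on {Q, R} but differ on P, so {Q, R} → P does not hold.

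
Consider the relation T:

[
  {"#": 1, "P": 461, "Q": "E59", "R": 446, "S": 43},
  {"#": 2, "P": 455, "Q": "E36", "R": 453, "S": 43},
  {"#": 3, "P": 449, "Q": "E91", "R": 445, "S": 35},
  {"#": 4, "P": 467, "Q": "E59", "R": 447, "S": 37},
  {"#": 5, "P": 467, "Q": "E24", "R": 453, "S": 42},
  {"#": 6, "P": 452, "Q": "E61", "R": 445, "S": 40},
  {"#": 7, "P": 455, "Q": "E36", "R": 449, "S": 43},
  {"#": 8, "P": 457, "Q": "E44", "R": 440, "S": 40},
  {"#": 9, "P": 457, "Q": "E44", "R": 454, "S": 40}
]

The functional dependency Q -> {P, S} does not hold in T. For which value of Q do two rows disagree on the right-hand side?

Q=E59: rows 1, 4 → {P,S} takes values {(461, 43), (467, 37)} — violation
Q=E36: rows 2, 7 → {P,S} = (455, 43), (455, 43) ✓
Q=E91: row 3 → {P,S} = (449, 35) ✓
Q=E24: row 5 → {P,S} = (467, 42) ✓
Q=E61: row 6 → {P,S} = (452, 40) ✓
Q=E44: rows 8, 9 → {P,S} = (457, 40), (457, 40) ✓
The only Q value with inconsistent RHS is Q=E59.

E59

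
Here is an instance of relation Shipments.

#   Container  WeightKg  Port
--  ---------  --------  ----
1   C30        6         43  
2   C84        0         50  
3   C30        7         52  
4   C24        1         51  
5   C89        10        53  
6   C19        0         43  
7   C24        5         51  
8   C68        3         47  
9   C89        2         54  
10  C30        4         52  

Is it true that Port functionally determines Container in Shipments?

No

Port=43: rows 1, 6 → Container takes values {C30, C19} — violation
Port=50: row 2 → Container = C84 ✓
Port=52: rows 3, 10 → Container = C30, C30 ✓
Port=51: rows 4, 7 → Container = C24, C24 ✓
Port=53: row 5 → Container = C89 ✓
Port=47: row 8 → Container = C68 ✓
Port=54: row 9 → Container = C89 ✓
Two rows agree on Port but differ on Container, so Port → Container does not hold.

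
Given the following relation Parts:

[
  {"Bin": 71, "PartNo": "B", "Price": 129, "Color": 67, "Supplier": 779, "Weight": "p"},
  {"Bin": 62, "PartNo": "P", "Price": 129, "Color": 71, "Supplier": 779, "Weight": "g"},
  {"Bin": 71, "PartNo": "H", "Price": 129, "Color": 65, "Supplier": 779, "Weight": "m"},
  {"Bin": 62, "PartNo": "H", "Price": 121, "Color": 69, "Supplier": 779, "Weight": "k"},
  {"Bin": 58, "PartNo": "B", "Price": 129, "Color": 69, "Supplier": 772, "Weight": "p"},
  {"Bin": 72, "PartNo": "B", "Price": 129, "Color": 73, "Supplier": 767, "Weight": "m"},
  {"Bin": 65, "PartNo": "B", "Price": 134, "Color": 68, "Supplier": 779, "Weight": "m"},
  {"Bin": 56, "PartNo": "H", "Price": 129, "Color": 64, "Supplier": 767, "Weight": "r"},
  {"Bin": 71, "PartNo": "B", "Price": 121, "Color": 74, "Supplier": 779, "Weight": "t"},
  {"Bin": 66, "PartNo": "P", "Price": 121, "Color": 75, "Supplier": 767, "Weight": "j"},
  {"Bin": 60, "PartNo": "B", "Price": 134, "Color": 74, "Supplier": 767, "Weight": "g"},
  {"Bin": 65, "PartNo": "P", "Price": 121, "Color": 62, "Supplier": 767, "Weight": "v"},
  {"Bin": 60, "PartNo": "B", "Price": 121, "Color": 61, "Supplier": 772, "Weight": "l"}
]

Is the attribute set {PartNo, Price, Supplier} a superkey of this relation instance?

No

Two distinct rows share (PartNo=P, Price=121, Supplier=767), so {PartNo, Price, Supplier} does not determine every attribute — not a superkey.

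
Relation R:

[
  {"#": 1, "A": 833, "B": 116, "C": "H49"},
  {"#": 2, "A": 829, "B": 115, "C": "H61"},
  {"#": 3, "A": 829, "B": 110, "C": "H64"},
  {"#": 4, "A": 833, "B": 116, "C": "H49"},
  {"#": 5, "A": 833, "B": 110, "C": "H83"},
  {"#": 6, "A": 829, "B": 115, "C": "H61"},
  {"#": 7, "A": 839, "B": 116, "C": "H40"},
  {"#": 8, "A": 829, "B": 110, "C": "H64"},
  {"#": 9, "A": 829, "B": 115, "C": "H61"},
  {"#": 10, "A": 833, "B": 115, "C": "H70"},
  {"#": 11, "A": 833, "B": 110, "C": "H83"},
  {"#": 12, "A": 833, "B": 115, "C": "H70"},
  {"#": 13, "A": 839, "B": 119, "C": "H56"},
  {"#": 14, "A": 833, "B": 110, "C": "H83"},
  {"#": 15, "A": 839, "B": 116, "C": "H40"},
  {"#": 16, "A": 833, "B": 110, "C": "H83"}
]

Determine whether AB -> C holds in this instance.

Yes

(A=833, B=116): rows 1, 4 → C = H49, H49 ✓
(A=829, B=115): rows 2, 6, 9 → C = H61, H61, H61 ✓
(A=829, B=110): rows 3, 8 → C = H64, H64 ✓
(A=833, B=110): rows 5, 11, 14, 16 → C = H83, H83, H83, H83 ✓
(A=839, B=116): rows 7, 15 → C = H40, H40 ✓
(A=833, B=115): rows 10, 12 → C = H70, H70 ✓
(A=839, B=119): row 13 → C = H56 ✓
Every AB value is associated with a single C value, so AB -> C holds.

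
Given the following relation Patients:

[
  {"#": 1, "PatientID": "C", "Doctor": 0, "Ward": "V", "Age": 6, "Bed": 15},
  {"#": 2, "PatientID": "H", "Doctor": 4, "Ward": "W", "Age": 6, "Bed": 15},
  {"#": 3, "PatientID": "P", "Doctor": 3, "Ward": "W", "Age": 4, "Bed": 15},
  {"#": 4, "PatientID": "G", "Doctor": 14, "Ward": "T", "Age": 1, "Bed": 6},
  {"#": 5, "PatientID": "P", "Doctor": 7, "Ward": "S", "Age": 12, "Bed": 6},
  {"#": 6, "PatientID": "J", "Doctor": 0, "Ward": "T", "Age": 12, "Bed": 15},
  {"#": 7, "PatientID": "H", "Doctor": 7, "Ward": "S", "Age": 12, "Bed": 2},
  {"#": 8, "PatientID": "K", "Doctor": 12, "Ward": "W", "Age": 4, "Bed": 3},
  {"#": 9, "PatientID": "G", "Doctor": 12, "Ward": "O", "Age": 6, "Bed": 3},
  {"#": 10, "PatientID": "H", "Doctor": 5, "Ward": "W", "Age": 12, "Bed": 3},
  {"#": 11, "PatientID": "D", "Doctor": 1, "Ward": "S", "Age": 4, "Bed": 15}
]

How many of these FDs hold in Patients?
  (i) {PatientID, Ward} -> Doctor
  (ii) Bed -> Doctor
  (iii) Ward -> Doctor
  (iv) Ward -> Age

0

(i) {PatientID, Ward} -> Doctor: (PatientID=H, Ward=W): rows 2, 10 → Doctor takes values {4, 5} — violation — fails.
(ii) Bed -> Doctor: Bed=15: rows 1, 2, 3, 6, 11 → Doctor takes values {0, 4, 3, 1} — violation; Bed=6: rows 4, 5 → Doctor takes values {14, 7} — violation; Bed=3: rows 8, 9, 10 → Doctor takes values {12, 5} — violation — fails.
(iii) Ward -> Doctor: Ward=W: rows 2, 3, 8, 10 → Doctor takes values {4, 3, 12, 5} — violation; Ward=T: rows 4, 6 → Doctor takes values {14, 0} — violation; Ward=S: rows 5, 7, 11 → Doctor takes values {7, 1} — violation — fails.
(iv) Ward -> Age: Ward=W: rows 2, 3, 8, 10 → Age takes values {6, 4, 12} — violation; Ward=T: rows 4, 6 → Age takes values {1, 12} — violation; Ward=S: rows 5, 7, 11 → Age takes values {12, 4} — violation — fails.
None of the 4 dependencies hold.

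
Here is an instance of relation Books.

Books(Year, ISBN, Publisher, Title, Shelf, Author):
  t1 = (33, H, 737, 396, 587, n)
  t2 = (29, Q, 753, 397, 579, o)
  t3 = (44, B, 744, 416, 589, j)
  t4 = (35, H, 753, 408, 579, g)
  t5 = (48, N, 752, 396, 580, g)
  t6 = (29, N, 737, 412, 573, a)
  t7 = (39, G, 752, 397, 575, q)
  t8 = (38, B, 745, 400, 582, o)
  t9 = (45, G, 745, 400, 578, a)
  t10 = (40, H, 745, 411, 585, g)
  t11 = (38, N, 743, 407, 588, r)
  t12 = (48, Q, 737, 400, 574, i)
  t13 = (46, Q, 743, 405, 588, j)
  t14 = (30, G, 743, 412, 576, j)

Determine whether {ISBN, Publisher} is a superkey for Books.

All 14 rows have distinct {ISBN, Publisher} values, so {ISBN, Publisher} → (all attributes) holds and {ISBN, Publisher} is a superkey.

Yes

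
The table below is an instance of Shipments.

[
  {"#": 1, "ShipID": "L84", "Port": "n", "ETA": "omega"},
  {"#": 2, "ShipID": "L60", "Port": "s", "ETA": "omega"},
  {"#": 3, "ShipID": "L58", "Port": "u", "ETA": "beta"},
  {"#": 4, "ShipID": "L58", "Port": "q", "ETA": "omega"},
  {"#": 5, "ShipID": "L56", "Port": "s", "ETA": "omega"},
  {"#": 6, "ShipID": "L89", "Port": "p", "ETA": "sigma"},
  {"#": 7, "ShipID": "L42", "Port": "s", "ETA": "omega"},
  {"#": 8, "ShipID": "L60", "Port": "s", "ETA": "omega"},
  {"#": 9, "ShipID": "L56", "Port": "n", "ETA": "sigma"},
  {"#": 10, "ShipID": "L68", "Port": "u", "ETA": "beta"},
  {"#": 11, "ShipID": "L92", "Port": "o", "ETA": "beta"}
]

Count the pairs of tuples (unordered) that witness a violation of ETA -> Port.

ETA=omega: violating pairs (1,2), (1,4), (1,5), (1,7), (1,8), (2,4), (4,5), (4,7), (4,8) — 9 pairs.
ETA=beta: violating pairs (3,11), (10,11) — 2 pairs.
ETA=sigma: violating pairs (6,9) — 1 pair.

12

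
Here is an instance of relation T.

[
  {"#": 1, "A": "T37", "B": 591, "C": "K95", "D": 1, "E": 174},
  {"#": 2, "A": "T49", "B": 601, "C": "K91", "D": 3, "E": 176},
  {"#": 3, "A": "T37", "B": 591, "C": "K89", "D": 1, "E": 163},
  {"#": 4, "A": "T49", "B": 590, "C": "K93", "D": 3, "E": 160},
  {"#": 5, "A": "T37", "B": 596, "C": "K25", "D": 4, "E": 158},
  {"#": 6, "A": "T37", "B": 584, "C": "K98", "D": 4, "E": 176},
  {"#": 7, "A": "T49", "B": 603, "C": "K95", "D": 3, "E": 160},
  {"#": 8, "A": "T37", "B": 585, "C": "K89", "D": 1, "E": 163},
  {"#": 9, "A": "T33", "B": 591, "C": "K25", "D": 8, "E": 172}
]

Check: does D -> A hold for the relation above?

Yes

D=1: rows 1, 3, 8 → A = T37, T37, T37 ✓
D=3: rows 2, 4, 7 → A = T49, T49, T49 ✓
D=4: rows 5, 6 → A = T37, T37 ✓
D=8: row 9 → A = T33 ✓
Every D value is associated with a single A value, so D -> A holds.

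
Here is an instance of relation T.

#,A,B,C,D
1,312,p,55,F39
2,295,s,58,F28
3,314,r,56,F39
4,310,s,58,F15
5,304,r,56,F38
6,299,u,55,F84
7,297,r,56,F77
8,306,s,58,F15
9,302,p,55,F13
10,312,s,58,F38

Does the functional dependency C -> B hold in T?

No

C=55: rows 1, 6, 9 → B takes values {p, u} — violation
C=58: rows 2, 4, 8, 10 → B = s, s, s, s ✓
C=56: rows 3, 5, 7 → B = r, r, r ✓
Two rows agree on C but differ on B, so C -> B does not hold.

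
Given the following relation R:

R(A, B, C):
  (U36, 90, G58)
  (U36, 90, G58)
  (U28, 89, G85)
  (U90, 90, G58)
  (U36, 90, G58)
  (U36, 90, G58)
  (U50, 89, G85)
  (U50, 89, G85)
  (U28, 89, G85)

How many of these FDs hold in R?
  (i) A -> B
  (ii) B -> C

(i) A -> B: every LHS value maps to a single RHS value — holds.
(ii) B -> C: every LHS value maps to a single RHS value — holds.
2 of the 2 dependencies hold.

2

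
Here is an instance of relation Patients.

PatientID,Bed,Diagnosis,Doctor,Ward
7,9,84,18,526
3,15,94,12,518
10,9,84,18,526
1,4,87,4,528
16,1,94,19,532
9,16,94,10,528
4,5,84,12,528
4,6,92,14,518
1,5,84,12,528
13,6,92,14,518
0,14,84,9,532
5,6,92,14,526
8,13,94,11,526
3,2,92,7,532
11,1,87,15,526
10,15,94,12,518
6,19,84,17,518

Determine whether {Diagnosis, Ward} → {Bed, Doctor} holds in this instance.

Yes

(Diagnosis=84, Ward=526): 2 rows → {Bed,Doctor} = (9, 18), (9, 18) ✓
(Diagnosis=94, Ward=518): 2 rows → {Bed,Doctor} = (15, 12), (15, 12) ✓
(Diagnosis=87, Ward=528): 1 row → {Bed,Doctor} = (4, 4) ✓
(Diagnosis=94, Ward=532): 1 row → {Bed,Doctor} = (1, 19) ✓
(Diagnosis=94, Ward=528): 1 row → {Bed,Doctor} = (16, 10) ✓
(Diagnosis=84, Ward=528): 2 rows → {Bed,Doctor} = (5, 12), (5, 12) ✓
(Diagnosis=92, Ward=518): 2 rows → {Bed,Doctor} = (6, 14), (6, 14) ✓
(Diagnosis=84, Ward=532): 1 row → {Bed,Doctor} = (14, 9) ✓
(Diagnosis=92, Ward=526): 1 row → {Bed,Doctor} = (6, 14) ✓
(Diagnosis=94, Ward=526): 1 row → {Bed,Doctor} = (13, 11) ✓
(Diagnosis=92, Ward=532): 1 row → {Bed,Doctor} = (2, 7) ✓
(Diagnosis=87, Ward=526): 1 row → {Bed,Doctor} = (1, 15) ✓
(Diagnosis=84, Ward=518): 1 row → {Bed,Doctor} = (19, 17) ✓
Every {Diagnosis, Ward} value is associated with a single {Bed, Doctor} value, so {Diagnosis, Ward} → {Bed, Doctor} holds.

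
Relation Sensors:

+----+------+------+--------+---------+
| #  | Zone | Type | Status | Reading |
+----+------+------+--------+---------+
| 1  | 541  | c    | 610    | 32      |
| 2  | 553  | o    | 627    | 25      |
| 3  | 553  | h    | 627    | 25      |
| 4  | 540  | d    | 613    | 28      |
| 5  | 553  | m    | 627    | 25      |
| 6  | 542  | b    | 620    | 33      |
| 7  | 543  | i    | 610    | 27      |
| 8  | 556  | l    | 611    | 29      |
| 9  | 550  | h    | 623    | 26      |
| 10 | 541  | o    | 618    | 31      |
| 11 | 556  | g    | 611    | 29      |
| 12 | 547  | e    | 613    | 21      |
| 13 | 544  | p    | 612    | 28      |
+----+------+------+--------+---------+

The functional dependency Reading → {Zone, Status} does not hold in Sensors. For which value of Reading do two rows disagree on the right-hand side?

28

Reading=32: row 1 → {Zone,Status} = (541, 610) ✓
Reading=25: rows 2, 3, 5 → {Zone,Status} = (553, 627), (553, 627), (553, 627) ✓
Reading=28: rows 4, 13 → {Zone,Status} takes values {(540, 613), (544, 612)} — violation
Reading=33: row 6 → {Zone,Status} = (542, 620) ✓
Reading=27: row 7 → {Zone,Status} = (543, 610) ✓
Reading=29: rows 8, 11 → {Zone,Status} = (556, 611), (556, 611) ✓
Reading=26: row 9 → {Zone,Status} = (550, 623) ✓
Reading=31: row 10 → {Zone,Status} = (541, 618) ✓
Reading=21: row 12 → {Zone,Status} = (547, 613) ✓
The only Reading value with inconsistent RHS is Reading=28.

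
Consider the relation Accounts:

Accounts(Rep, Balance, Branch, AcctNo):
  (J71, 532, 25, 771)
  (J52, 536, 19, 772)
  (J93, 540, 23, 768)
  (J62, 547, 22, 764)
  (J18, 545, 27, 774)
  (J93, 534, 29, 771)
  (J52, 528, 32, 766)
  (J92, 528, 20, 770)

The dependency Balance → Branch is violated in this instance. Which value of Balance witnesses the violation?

Balance=532: 1 row → Branch = 25 ✓
Balance=536: 1 row → Branch = 19 ✓
Balance=540: 1 row → Branch = 23 ✓
Balance=547: 1 row → Branch = 22 ✓
Balance=545: 1 row → Branch = 27 ✓
Balance=534: 1 row → Branch = 29 ✓
Balance=528: 2 rows → Branch takes values {32, 20} — violation
The only Balance value with inconsistent Branch is Balance=528.

528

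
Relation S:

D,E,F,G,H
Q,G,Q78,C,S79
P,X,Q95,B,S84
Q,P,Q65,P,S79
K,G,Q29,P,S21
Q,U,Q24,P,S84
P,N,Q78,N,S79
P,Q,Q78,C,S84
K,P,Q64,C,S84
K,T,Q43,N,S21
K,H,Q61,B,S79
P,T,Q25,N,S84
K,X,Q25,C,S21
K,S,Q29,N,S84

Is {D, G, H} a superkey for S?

Yes

All 13 rows have distinct {D, G, H} values, so {D, G, H} → (all attributes) holds and {D, G, H} is a superkey.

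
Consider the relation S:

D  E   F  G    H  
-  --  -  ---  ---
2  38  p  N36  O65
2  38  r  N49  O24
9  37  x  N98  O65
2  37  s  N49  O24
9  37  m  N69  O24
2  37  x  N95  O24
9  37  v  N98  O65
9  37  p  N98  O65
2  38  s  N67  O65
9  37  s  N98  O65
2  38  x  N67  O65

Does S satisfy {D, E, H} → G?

(D=2, E=38, H=O65): 3 rows → G takes values {N36, N67} — violation
(D=2, E=38, H=O24): 1 row → G = N49 ✓
(D=9, E=37, H=O65): 4 rows → G = N98, N98, N98, N98 ✓
(D=2, E=37, H=O24): 2 rows → G takes values {N49, N95} — violation
(D=9, E=37, H=O24): 1 row → G = N69 ✓
Two rows agree on {D, E, H} but differ on G, so {D, E, H} → G does not hold.

No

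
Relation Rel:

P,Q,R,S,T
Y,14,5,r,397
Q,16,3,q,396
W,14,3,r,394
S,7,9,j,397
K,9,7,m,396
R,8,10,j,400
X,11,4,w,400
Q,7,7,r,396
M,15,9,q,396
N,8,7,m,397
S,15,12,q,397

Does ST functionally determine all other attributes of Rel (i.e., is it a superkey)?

Two distinct rows share (S=q, T=396), so ST does not determine every attribute — not a superkey.

No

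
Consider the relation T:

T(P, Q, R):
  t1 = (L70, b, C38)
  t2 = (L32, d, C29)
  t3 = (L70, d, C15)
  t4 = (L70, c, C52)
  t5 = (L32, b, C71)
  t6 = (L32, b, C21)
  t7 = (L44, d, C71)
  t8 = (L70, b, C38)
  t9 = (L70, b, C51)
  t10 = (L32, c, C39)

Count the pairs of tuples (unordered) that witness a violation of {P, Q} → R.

(P=L70, Q=b): violating pairs (1,9), (8,9) — 2 pairs.
(P=L32, Q=b): violating pairs (5,6) — 1 pair.

3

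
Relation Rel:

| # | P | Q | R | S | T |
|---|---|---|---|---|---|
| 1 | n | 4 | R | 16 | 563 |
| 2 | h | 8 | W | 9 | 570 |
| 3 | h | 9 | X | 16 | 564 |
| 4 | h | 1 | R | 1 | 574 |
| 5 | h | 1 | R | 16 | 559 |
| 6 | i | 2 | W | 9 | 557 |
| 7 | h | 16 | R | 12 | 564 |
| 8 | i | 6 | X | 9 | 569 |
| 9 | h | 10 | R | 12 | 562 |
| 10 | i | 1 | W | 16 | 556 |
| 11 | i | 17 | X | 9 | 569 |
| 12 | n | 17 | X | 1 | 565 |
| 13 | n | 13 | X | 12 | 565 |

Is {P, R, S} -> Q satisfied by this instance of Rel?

No

(P=n, R=R, S=16): row 1 → Q = 4 ✓
(P=h, R=W, S=9): row 2 → Q = 8 ✓
(P=h, R=X, S=16): row 3 → Q = 9 ✓
(P=h, R=R, S=1): row 4 → Q = 1 ✓
(P=h, R=R, S=16): row 5 → Q = 1 ✓
(P=i, R=W, S=9): row 6 → Q = 2 ✓
(P=h, R=R, S=12): rows 7, 9 → Q takes values {16, 10} — violation
(P=i, R=X, S=9): rows 8, 11 → Q takes values {6, 17} — violation
(P=i, R=W, S=16): row 10 → Q = 1 ✓
(P=n, R=X, S=1): row 12 → Q = 17 ✓
(P=n, R=X, S=12): row 13 → Q = 13 ✓
Two rows agree on {P, R, S} but differ on Q, so {P, R, S} -> Q does not hold.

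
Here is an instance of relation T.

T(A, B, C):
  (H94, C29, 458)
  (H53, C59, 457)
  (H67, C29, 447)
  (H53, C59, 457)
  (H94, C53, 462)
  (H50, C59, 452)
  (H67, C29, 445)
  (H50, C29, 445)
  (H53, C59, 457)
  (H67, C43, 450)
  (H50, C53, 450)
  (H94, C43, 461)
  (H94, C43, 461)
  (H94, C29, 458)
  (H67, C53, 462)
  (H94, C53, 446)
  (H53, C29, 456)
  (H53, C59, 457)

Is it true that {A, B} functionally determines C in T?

(A=H94, B=C29): 2 rows → C = 458, 458 ✓
(A=H53, B=C59): 4 rows → C = 457, 457, 457, 457 ✓
(A=H67, B=C29): 2 rows → C takes values {447, 445} — violation
(A=H94, B=C53): 2 rows → C takes values {462, 446} — violation
(A=H50, B=C59): 1 row → C = 452 ✓
(A=H50, B=C29): 1 row → C = 445 ✓
(A=H67, B=C43): 1 row → C = 450 ✓
(A=H50, B=C53): 1 row → C = 450 ✓
(A=H94, B=C43): 2 rows → C = 461, 461 ✓
(A=H67, B=C53): 1 row → C = 462 ✓
(A=H53, B=C29): 1 row → C = 456 ✓
Two rows agree on {A, B} but differ on C, so {A, B} → C does not hold.

No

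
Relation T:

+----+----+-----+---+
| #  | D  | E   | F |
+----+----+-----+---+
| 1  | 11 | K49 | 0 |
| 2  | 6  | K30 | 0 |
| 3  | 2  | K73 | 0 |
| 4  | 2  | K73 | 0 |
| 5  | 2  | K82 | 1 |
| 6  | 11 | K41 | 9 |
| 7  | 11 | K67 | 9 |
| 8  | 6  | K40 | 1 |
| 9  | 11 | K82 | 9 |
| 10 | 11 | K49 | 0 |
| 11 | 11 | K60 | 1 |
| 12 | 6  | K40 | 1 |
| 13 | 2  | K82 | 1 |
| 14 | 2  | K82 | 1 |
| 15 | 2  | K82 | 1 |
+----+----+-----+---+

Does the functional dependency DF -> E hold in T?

No

(D=11, F=0): rows 1, 10 → E = K49, K49 ✓
(D=6, F=0): row 2 → E = K30 ✓
(D=2, F=0): rows 3, 4 → E = K73, K73 ✓
(D=2, F=1): rows 5, 13, 14, 15 → E = K82, K82, K82, K82 ✓
(D=11, F=9): rows 6, 7, 9 → E takes values {K41, K67, K82} — violation
(D=6, F=1): rows 8, 12 → E = K40, K40 ✓
(D=11, F=1): row 11 → E = K60 ✓
Two rows agree on DF but differ on E, so DF -> E does not hold.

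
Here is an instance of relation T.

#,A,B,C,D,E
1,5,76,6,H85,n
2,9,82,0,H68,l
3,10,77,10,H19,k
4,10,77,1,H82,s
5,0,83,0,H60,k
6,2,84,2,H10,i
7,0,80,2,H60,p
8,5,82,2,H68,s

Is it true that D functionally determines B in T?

D=H85: row 1 → B = 76 ✓
D=H68: rows 2, 8 → B = 82, 82 ✓
D=H19: row 3 → B = 77 ✓
D=H82: row 4 → B = 77 ✓
D=H60: rows 5, 7 → B takes values {83, 80} — violation
D=H10: row 6 → B = 84 ✓
Two rows agree on D but differ on B, so D -> B does not hold.

No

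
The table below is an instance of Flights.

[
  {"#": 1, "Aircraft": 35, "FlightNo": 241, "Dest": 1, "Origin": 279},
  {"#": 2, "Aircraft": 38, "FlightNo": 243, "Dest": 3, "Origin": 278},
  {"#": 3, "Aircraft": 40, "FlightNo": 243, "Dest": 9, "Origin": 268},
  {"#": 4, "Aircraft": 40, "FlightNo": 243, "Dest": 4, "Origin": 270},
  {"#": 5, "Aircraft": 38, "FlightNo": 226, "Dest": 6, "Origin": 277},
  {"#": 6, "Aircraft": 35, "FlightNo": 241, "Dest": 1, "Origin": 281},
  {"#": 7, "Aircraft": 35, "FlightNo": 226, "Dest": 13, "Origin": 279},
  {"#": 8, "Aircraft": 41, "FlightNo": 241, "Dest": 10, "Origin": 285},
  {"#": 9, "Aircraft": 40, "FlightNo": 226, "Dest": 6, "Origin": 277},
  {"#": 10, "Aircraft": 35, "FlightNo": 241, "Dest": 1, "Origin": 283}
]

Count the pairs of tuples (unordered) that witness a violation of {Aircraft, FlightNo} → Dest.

(Aircraft=35, FlightNo=241): all 3 rows agree on Dest — 0 pairs.
(Aircraft=40, FlightNo=243): violating pairs (3,4) — 1 pair.

1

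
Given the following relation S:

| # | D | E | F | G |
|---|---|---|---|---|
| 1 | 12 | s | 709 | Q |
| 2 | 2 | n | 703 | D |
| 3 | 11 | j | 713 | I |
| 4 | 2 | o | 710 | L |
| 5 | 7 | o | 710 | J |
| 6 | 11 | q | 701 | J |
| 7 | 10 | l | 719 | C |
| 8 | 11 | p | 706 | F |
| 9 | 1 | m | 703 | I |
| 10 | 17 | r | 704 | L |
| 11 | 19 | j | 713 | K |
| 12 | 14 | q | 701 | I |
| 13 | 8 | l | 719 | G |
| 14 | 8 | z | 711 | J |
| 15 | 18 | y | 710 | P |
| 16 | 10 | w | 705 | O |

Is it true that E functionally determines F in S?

Yes

E=s: row 1 → F = 709 ✓
E=n: row 2 → F = 703 ✓
E=j: rows 3, 11 → F = 713, 713 ✓
E=o: rows 4, 5 → F = 710, 710 ✓
E=q: rows 6, 12 → F = 701, 701 ✓
E=l: rows 7, 13 → F = 719, 719 ✓
E=p: row 8 → F = 706 ✓
E=m: row 9 → F = 703 ✓
E=r: row 10 → F = 704 ✓
E=z: row 14 → F = 711 ✓
E=y: row 15 → F = 710 ✓
E=w: row 16 → F = 705 ✓
Every E value is associated with a single F value, so E -> F holds.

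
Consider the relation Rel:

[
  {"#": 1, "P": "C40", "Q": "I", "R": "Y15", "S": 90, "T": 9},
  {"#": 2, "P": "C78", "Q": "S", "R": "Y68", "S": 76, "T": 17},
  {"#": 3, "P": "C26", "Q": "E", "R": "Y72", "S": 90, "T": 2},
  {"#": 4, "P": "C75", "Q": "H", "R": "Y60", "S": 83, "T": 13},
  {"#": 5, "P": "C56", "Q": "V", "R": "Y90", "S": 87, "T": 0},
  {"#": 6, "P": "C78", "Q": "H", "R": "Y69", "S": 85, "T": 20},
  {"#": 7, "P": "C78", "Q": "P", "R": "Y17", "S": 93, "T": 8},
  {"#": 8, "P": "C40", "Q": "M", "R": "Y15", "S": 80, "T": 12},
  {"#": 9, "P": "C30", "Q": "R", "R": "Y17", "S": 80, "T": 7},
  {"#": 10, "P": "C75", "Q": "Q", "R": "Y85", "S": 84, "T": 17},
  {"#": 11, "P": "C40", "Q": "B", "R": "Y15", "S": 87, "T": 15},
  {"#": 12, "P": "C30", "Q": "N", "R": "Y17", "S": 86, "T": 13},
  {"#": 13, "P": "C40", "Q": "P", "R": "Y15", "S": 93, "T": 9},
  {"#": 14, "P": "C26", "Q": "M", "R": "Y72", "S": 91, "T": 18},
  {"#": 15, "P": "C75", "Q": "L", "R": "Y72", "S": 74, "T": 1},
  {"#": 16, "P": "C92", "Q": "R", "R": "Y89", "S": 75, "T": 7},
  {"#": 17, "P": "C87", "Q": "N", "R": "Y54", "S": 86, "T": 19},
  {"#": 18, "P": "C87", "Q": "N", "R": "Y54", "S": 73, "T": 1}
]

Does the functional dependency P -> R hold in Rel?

P=C40: rows 1, 8, 11, 13 → R = Y15, Y15, Y15, Y15 ✓
P=C78: rows 2, 6, 7 → R takes values {Y68, Y69, Y17} — violation
P=C26: rows 3, 14 → R = Y72, Y72 ✓
P=C75: rows 4, 10, 15 → R takes values {Y60, Y85, Y72} — violation
P=C56: row 5 → R = Y90 ✓
P=C30: rows 9, 12 → R = Y17, Y17 ✓
P=C92: row 16 → R = Y89 ✓
P=C87: rows 17, 18 → R = Y54, Y54 ✓
Two rows agree on P but differ on R, so P -> R does not hold.

No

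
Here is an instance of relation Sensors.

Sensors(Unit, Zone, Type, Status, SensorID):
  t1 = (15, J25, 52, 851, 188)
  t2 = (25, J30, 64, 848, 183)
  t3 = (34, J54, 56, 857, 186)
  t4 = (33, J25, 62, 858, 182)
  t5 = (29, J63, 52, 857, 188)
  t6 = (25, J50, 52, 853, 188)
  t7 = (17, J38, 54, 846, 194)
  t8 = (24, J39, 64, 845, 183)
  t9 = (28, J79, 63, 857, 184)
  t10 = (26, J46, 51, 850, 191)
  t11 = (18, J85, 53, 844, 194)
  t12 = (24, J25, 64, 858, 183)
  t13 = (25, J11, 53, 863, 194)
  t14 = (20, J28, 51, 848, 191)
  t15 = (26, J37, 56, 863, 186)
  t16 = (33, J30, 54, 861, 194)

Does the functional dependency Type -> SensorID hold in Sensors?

Yes

Type=52: rows 1, 5, 6 → SensorID = 188, 188, 188 ✓
Type=64: rows 2, 8, 12 → SensorID = 183, 183, 183 ✓
Type=56: rows 3, 15 → SensorID = 186, 186 ✓
Type=62: row 4 → SensorID = 182 ✓
Type=54: rows 7, 16 → SensorID = 194, 194 ✓
Type=63: row 9 → SensorID = 184 ✓
Type=51: rows 10, 14 → SensorID = 191, 191 ✓
Type=53: rows 11, 13 → SensorID = 194, 194 ✓
Every Type value is associated with a single SensorID value, so Type -> SensorID holds.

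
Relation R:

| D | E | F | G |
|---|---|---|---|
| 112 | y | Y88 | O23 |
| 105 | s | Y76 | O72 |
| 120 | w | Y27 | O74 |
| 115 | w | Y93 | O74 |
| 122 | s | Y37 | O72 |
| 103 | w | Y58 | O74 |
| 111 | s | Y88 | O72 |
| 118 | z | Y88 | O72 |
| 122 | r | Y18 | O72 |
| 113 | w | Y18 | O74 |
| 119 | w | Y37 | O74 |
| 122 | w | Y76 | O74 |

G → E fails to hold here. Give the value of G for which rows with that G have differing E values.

G=O23: 1 row → E = y ✓
G=O72: 5 rows → E takes values {s, z, r} — violation
G=O74: 6 rows → E = w, w, w, w, w, w ✓
The only G value with inconsistent E is G=O72.

O72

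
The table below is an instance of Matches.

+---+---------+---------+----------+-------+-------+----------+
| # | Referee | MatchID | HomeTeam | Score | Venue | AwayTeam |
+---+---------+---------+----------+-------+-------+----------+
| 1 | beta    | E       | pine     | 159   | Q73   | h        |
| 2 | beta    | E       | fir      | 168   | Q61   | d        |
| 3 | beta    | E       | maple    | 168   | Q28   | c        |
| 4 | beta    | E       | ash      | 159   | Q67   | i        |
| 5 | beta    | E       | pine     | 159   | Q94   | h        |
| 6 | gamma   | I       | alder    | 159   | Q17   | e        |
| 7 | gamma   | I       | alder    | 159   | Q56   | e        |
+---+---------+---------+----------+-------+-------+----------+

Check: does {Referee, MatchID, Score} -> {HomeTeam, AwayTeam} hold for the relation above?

(Referee=beta, MatchID=E, Score=159): rows 1, 4, 5 → {HomeTeam,AwayTeam} takes values {(pine, h), (ash, i)} — violation
(Referee=beta, MatchID=E, Score=168): rows 2, 3 → {HomeTeam,AwayTeam} takes values {(fir, d), (maple, c)} — violation
(Referee=gamma, MatchID=I, Score=159): rows 6, 7 → {HomeTeam,AwayTeam} = (alder, e), (alder, e) ✓
Two rows agree on {Referee, MatchID, Score} but differ on {HomeTeam, AwayTeam}, so {Referee, MatchID, Score} -> {HomeTeam, AwayTeam} does not hold.

No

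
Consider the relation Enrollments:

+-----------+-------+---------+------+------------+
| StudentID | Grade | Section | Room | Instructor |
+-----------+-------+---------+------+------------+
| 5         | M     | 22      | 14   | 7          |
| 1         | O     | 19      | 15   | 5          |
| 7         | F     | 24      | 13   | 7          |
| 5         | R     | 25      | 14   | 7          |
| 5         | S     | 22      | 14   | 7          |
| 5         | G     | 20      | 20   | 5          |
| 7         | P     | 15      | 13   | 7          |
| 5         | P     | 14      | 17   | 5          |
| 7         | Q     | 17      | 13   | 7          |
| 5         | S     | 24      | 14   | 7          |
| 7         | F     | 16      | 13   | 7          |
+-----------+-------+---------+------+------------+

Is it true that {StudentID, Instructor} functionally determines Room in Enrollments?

No

(StudentID=5, Instructor=7): 4 rows → Room = 14, 14, 14, 14 ✓
(StudentID=1, Instructor=5): 1 row → Room = 15 ✓
(StudentID=7, Instructor=7): 4 rows → Room = 13, 13, 13, 13 ✓
(StudentID=5, Instructor=5): 2 rows → Room takes values {20, 17} — violation
Two rows agree on {StudentID, Instructor} but differ on Room, so {StudentID, Instructor} → Room does not hold.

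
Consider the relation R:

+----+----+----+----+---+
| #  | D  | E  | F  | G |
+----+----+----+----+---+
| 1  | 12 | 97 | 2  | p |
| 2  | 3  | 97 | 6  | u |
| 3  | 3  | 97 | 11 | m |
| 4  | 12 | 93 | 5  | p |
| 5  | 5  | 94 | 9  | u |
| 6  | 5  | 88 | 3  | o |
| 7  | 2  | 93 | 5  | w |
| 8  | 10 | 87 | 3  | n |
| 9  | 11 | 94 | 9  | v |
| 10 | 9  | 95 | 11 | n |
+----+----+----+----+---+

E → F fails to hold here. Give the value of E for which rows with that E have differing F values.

E=97: rows 1, 2, 3 → F takes values {2, 6, 11} — violation
E=93: rows 4, 7 → F = 5, 5 ✓
E=94: rows 5, 9 → F = 9, 9 ✓
E=88: row 6 → F = 3 ✓
E=87: row 8 → F = 3 ✓
E=95: row 10 → F = 11 ✓
The only E value with inconsistent F is E=97.

97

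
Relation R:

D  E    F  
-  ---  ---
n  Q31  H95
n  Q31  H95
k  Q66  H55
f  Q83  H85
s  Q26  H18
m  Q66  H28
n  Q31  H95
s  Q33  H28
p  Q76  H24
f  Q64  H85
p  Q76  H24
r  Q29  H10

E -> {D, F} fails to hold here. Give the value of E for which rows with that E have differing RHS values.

Q66

E=Q31: 3 rows → {D,F} = (n, H95), (n, H95), (n, H95) ✓
E=Q66: 2 rows → {D,F} takes values {(k, H55), (m, H28)} — violation
E=Q83: 1 row → {D,F} = (f, H85) ✓
E=Q26: 1 row → {D,F} = (s, H18) ✓
E=Q33: 1 row → {D,F} = (s, H28) ✓
E=Q76: 2 rows → {D,F} = (p, H24), (p, H24) ✓
E=Q64: 1 row → {D,F} = (f, H85) ✓
E=Q29: 1 row → {D,F} = (r, H10) ✓
The only E value with inconsistent RHS is E=Q66.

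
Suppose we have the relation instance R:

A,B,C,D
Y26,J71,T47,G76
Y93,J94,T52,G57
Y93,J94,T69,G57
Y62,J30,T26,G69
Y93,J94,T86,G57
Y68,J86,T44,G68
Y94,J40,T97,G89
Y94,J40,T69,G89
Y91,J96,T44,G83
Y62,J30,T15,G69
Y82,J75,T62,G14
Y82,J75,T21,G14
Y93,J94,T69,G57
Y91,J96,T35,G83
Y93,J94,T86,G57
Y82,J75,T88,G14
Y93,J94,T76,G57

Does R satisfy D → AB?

D=G76: 1 row → {A,B} = (Y26, J71) ✓
D=G57: 6 rows → {A,B} = (Y93, J94), (Y93, J94), (Y93, J94), (Y93, J94), (Y93, J94), (Y93, J94) ✓
D=G69: 2 rows → {A,B} = (Y62, J30), (Y62, J30) ✓
D=G68: 1 row → {A,B} = (Y68, J86) ✓
D=G89: 2 rows → {A,B} = (Y94, J40), (Y94, J40) ✓
D=G83: 2 rows → {A,B} = (Y91, J96), (Y91, J96) ✓
D=G14: 3 rows → {A,B} = (Y82, J75), (Y82, J75), (Y82, J75) ✓
Every D value is associated with a single AB value, so D → AB holds.

Yes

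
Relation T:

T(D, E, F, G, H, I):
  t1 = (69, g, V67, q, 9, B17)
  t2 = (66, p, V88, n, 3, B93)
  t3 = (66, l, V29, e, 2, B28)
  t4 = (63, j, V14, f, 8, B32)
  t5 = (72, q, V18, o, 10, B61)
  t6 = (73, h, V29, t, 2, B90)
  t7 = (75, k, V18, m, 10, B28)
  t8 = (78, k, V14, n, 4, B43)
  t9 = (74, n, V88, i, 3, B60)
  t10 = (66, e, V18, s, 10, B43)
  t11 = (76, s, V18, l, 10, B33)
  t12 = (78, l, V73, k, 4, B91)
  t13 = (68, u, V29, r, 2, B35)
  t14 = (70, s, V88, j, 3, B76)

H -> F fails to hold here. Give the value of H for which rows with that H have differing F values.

H=9: row 1 → F = V67 ✓
H=3: rows 2, 9, 14 → F = V88, V88, V88 ✓
H=2: rows 3, 6, 13 → F = V29, V29, V29 ✓
H=8: row 4 → F = V14 ✓
H=10: rows 5, 7, 10, 11 → F = V18, V18, V18, V18 ✓
H=4: rows 8, 12 → F takes values {V14, V73} — violation
The only H value with inconsistent F is H=4.

4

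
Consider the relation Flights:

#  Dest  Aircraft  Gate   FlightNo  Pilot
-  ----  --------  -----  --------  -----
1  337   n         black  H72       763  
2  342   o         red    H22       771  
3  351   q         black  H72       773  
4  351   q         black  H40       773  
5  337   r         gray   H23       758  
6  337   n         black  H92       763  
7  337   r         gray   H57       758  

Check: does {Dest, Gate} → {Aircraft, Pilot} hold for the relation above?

Yes

(Dest=337, Gate=black): rows 1, 6 → {Aircraft,Pilot} = (n, 763), (n, 763) ✓
(Dest=342, Gate=red): row 2 → {Aircraft,Pilot} = (o, 771) ✓
(Dest=351, Gate=black): rows 3, 4 → {Aircraft,Pilot} = (q, 773), (q, 773) ✓
(Dest=337, Gate=gray): rows 5, 7 → {Aircraft,Pilot} = (r, 758), (r, 758) ✓
Every {Dest, Gate} value is associated with a single {Aircraft, Pilot} value, so {Dest, Gate} → {Aircraft, Pilot} holds.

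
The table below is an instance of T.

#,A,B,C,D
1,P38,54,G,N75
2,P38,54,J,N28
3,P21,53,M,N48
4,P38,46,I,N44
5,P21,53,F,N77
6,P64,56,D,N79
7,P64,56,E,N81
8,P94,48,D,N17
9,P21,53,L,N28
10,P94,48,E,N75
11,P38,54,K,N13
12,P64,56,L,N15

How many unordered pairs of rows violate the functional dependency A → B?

A=P38: violating pairs (1,4), (2,4), (4,11) — 3 pairs.
A=P21: all 3 rows agree on B — 0 pairs.
A=P64: all 3 rows agree on B — 0 pairs.
A=P94: all 2 rows agree on B — 0 pairs.

3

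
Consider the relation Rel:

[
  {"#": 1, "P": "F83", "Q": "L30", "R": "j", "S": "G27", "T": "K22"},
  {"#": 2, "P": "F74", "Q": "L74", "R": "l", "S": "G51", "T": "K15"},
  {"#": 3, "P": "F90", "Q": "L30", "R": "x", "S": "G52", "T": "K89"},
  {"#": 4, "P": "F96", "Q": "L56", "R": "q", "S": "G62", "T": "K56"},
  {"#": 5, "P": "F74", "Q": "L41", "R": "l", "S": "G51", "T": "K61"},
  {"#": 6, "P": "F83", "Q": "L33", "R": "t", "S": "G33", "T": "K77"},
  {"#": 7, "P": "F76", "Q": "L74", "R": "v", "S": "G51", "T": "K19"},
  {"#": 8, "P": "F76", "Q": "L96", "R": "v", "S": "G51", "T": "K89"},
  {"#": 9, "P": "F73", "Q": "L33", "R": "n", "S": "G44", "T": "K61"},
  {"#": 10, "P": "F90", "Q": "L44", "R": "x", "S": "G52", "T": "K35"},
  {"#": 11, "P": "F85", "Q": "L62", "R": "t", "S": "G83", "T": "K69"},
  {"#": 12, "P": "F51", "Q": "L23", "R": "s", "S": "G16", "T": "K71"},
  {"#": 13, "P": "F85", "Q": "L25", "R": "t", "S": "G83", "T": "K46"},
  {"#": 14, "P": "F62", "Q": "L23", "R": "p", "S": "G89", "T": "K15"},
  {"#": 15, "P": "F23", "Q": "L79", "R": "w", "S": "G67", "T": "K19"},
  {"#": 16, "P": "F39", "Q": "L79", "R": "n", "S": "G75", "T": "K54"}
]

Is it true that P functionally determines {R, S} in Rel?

P=F83: rows 1, 6 → {R,S} takes values {(j, G27), (t, G33)} — violation
P=F74: rows 2, 5 → {R,S} = (l, G51), (l, G51) ✓
P=F90: rows 3, 10 → {R,S} = (x, G52), (x, G52) ✓
P=F96: row 4 → {R,S} = (q, G62) ✓
P=F76: rows 7, 8 → {R,S} = (v, G51), (v, G51) ✓
P=F73: row 9 → {R,S} = (n, G44) ✓
P=F85: rows 11, 13 → {R,S} = (t, G83), (t, G83) ✓
P=F51: row 12 → {R,S} = (s, G16) ✓
P=F62: row 14 → {R,S} = (p, G89) ✓
P=F23: row 15 → {R,S} = (w, G67) ✓
P=F39: row 16 → {R,S} = (n, G75) ✓
Two rows agree on P but differ on {R, S}, so P → {R, S} does not hold.

No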